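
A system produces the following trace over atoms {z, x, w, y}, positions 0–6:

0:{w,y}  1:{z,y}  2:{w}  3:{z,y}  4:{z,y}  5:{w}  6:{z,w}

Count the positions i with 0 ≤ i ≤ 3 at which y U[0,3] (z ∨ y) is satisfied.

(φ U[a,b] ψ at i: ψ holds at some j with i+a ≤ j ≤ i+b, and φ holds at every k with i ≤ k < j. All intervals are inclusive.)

3

Evaluate at each i in [0,3]:
  i=0: ✓ (rhs at j=0)
  i=1: ✓ (rhs at j=1)
  i=2: ✗ (lhs fails at k=2 before rhs at j=3)
  i=3: ✓ (rhs at j=3)
Positions where it holds: {0, 1, 3} → 3.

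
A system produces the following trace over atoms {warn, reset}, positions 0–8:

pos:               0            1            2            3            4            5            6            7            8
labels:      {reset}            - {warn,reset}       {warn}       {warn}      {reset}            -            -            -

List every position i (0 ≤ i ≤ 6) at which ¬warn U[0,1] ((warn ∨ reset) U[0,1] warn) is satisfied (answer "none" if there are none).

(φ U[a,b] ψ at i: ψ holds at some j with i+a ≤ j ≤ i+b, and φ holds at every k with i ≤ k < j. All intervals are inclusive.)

Evaluate at each i in [0,6]:
  i=0: ✗ (no rhs in [0,1])
  i=1: ✓ (rhs at j=2; lhs holds on [1,1])
  i=2: ✓ (rhs at j=2)
  i=3: ✓ (rhs at j=3)
  i=4: ✓ (rhs at j=4)
  i=5: ✗ (no rhs in [5,6])
  i=6: ✗ (no rhs in [6,7])

1, 2, 3, 4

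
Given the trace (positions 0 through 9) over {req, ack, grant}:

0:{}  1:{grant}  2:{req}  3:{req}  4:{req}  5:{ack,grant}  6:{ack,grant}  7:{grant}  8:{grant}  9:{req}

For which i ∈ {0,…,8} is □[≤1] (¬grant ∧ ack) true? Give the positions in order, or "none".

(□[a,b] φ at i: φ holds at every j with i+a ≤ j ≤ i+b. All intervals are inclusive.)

none

Evaluate at each i in [0,8]:
  i=0: ✗ (fails at j=0)
  i=1: ✗ (fails at j=1)
  i=2: ✗ (fails at j=2)
  i=3: ✗ (fails at j=3)
  i=4: ✗ (fails at j=4)
  i=5: ✗ (fails at j=5)
  i=6: ✗ (fails at j=6)
  i=7: ✗ (fails at j=7)
  i=8: ✗ (fails at j=8)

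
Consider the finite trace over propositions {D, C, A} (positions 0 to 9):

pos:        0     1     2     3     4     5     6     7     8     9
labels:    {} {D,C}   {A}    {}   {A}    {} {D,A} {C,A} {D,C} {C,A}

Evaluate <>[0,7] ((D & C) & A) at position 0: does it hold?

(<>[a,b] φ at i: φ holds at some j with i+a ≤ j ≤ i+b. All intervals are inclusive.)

No

Check ((D & C) & A) at each j in [0,7]:
  j=0: false
  j=1: false
  j=2: false
  j=3: false
  j=4: false
  j=5: false
  j=6: false
  j=7: false
No position in the window satisfies it → formula fails.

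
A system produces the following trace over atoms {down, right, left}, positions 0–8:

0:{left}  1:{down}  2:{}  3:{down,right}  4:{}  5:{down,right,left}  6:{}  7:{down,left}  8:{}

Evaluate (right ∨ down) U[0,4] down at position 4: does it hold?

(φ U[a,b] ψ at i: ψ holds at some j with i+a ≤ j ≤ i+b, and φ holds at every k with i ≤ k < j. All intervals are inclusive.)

False

Need some j in [4,8] with down, and (right ∨ down) at every k in [4,j-1].
  j=4: down false.
  j=5: down holds, but (right ∨ down) fails at k=4 → not this j.
  j=6: down false.
  j=7: down holds, but (right ∨ down) fails at k=4 → not this j.
  j=8: down false.
No j in the window works → until fails.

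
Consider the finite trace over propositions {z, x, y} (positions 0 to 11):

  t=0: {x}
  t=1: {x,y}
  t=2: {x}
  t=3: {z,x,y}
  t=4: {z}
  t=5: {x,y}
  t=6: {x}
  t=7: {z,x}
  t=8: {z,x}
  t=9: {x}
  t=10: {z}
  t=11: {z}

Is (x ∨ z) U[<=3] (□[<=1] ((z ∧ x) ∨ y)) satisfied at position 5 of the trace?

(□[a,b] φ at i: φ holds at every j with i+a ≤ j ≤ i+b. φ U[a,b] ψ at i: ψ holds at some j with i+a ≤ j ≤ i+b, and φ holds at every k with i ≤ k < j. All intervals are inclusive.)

Holds

Need some j in [5,8] with □[<=1] ((z ∧ x) ∨ y), and (x ∨ z) at every k in [5,j-1].
  j=5: □[<=1] ((z ∧ x) ∨ y) — fails at 6.
  j=6: □[<=1] ((z ∧ x) ∨ y) — fails at 6.
  j=7: □[<=1] ((z ∧ x) ∨ y) holds; (x ∨ z) holds at every k in [5,6] → satisfied.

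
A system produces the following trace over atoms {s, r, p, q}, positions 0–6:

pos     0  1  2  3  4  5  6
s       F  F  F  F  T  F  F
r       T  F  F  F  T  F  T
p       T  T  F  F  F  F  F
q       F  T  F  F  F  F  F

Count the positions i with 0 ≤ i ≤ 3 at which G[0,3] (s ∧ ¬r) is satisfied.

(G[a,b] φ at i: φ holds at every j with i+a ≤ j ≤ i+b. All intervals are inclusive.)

0

Evaluate at each i in [0,3]:
  i=0: ✗ (fails at j=0)
  i=1: ✗ (fails at j=1)
  i=2: ✗ (fails at j=2)
  i=3: ✗ (fails at j=3)
Positions where it holds: {} → 0.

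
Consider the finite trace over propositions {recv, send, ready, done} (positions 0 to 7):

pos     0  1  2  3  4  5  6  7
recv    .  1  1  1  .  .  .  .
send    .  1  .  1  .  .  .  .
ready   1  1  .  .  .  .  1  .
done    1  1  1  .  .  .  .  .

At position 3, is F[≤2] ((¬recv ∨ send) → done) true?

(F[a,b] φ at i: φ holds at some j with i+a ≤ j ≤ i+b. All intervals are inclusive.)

Check ((¬recv ∨ send) → done) at each j in [3,5]:
  j=3: false
  j=4: false
  j=5: false
No position in the window satisfies it → formula fails.

No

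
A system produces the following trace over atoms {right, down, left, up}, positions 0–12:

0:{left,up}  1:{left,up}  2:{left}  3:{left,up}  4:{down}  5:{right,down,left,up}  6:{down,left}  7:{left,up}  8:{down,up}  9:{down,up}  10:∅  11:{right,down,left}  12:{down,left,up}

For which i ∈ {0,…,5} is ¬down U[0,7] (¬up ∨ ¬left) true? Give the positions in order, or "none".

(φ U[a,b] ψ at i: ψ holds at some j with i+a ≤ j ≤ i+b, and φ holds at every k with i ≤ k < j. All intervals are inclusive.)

0, 1, 2, 3, 4

Evaluate at each i in [0,5]:
  i=0: ✓ (rhs at j=2; lhs holds on [0,1])
  i=1: ✓ (rhs at j=2; lhs holds on [1,1])
  i=2: ✓ (rhs at j=2)
  i=3: ✓ (rhs at j=4; lhs holds on [3,3])
  i=4: ✓ (rhs at j=4)
  i=5: ✗ (lhs fails at k=5 before rhs at j=6)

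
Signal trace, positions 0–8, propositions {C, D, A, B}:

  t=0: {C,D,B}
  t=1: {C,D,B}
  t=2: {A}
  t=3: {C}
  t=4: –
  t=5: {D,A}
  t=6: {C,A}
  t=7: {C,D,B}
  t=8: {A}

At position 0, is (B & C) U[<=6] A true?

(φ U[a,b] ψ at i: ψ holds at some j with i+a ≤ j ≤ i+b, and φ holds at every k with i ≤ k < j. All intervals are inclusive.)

Yes

Need some j in [0,6] with A, and (B & C) at every k in [0,j-1].
  j=0: A false.
  j=1: A false.
  j=2: A holds; (B & C) holds at every k in [0,1] → satisfied.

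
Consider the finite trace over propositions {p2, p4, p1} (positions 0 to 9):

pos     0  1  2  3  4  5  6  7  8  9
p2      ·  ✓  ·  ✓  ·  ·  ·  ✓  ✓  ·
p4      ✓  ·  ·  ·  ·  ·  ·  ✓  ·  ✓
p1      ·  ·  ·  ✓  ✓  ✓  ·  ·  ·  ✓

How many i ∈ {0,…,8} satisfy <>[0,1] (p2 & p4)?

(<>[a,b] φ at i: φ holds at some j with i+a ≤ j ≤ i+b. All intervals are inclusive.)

2

Evaluate at each i in [0,8]:
  i=0: ✗ (none in [0,1])
  i=1: ✗ (none in [1,2])
  i=2: ✗ (none in [2,3])
  i=3: ✗ (none in [3,4])
  i=4: ✗ (none in [4,5])
  i=5: ✗ (none in [5,6])
  i=6: ✓ (witness j=7)
  i=7: ✓ (witness j=7)
  i=8: ✗ (none in [8,9])
Positions where it holds: {6, 7} → 2.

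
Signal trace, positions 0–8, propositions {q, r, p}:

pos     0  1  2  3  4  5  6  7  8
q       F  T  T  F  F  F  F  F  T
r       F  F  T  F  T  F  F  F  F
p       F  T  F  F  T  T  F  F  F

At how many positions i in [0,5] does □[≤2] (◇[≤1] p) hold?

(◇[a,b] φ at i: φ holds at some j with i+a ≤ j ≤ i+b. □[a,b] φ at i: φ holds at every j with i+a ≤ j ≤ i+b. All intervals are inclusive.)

1

Evaluate at each i in [0,5]:
  i=0: ✗ (fails at j=2)
  i=1: ✗ (fails at j=2)
  i=2: ✗ (fails at j=2)
  i=3: ✓ (all of [3,5])
  i=4: ✗ (fails at j=6)
  i=5: ✗ (fails at j=6)
Positions where it holds: {3} → 1.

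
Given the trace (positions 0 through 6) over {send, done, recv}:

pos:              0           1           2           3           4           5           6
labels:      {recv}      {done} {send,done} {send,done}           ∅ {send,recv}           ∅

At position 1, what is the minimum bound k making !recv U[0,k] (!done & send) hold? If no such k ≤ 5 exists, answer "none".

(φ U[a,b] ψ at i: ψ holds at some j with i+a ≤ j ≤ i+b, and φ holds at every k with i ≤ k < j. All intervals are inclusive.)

Need earliest j ≥ 1 with (!done & send), and !recv at every k in [1,j-1].
  j=1: rhs fails.
  j=2: rhs fails.
  j=3: rhs fails.
  j=4: rhs fails.
  j=5: rhs holds; lhs holds on [1,4]. k = 4.

4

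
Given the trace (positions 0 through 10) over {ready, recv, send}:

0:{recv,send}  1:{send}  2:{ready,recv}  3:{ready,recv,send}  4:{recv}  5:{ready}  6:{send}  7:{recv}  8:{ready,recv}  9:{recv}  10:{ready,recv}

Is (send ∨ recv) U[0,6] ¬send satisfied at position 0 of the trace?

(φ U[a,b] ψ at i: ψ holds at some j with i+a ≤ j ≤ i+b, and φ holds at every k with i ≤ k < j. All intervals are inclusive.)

Need some j in [0,6] with ¬send, and (send ∨ recv) at every k in [0,j-1].
  j=0: ¬send false.
  j=1: ¬send false.
  j=2: ¬send holds; (send ∨ recv) holds at every k in [0,1] → satisfied.

Holds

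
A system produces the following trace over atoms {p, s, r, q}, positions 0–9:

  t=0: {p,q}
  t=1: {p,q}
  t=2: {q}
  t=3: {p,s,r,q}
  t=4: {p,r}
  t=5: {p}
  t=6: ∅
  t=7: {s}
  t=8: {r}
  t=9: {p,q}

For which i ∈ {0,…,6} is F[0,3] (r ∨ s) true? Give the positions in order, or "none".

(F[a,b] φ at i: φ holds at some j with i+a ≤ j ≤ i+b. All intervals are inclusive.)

Evaluate at each i in [0,6]:
  i=0: ✓ (witness j=3)
  i=1: ✓ (witness j=3)
  i=2: ✓ (witness j=3)
  i=3: ✓ (witness j=3)
  i=4: ✓ (witness j=4)
  i=5: ✓ (witness j=7)
  i=6: ✓ (witness j=7)

0, 1, 2, 3, 4, 5, 6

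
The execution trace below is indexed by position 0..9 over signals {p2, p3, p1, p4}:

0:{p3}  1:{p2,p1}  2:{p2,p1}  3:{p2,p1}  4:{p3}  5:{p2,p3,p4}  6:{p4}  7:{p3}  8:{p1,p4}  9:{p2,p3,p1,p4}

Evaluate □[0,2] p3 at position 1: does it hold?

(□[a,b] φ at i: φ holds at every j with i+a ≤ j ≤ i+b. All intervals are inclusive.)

Does not hold

Check p3 at every j in [1,3]:
  j=1: false
  j=2: false
  j=3: false
Fails at j=1 → formula fails.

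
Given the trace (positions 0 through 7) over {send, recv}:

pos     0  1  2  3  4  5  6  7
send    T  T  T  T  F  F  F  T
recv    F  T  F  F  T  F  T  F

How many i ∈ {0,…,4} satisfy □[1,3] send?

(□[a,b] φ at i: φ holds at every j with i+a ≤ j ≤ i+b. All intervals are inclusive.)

1

Evaluate at each i in [0,4]:
  i=0: ✓ (all of [1,3])
  i=1: ✗ (fails at j=4)
  i=2: ✗ (fails at j=4)
  i=3: ✗ (fails at j=4)
  i=4: ✗ (fails at j=5)
Positions where it holds: {0} → 1.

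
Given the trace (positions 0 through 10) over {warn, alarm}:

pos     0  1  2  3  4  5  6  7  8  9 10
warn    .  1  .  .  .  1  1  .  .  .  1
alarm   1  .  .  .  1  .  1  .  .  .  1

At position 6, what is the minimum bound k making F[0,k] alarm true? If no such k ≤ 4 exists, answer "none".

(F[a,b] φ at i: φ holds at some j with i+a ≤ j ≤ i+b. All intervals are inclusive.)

Scan j = 6,7,… for alarm:
  j=6: holds
First hit at j=6, so smallest k = 6-6 = 0.

0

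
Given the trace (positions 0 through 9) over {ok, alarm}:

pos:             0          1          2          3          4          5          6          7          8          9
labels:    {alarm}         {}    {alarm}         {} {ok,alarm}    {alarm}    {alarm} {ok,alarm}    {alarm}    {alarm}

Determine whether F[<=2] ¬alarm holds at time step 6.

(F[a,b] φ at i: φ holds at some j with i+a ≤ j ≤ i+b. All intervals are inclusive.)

Check ¬alarm at each j in [6,8]:
  j=6: false
  j=7: false
  j=8: false
No position in the window satisfies it → formula fails.

Does not hold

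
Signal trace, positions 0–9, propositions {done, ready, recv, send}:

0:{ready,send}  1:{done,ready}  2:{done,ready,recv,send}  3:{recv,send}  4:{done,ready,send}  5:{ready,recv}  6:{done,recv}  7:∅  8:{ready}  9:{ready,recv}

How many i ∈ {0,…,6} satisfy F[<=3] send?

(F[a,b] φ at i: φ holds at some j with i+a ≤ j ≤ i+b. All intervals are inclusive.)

5

Evaluate at each i in [0,6]:
  i=0: ✓ (witness j=0)
  i=1: ✓ (witness j=2)
  i=2: ✓ (witness j=2)
  i=3: ✓ (witness j=3)
  i=4: ✓ (witness j=4)
  i=5: ✗ (none in [5,8])
  i=6: ✗ (none in [6,9])
Positions where it holds: {0, 1, 2, 3, 4} → 5.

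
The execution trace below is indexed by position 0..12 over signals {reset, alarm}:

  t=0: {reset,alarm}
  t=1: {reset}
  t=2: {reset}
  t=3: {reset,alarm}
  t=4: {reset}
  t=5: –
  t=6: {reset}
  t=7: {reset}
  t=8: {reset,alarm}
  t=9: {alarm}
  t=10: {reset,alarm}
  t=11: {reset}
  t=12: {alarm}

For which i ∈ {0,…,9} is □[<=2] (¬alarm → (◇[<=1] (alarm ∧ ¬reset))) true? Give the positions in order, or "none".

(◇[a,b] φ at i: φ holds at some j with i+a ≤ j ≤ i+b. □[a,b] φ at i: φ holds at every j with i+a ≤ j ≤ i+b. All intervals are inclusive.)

Evaluate at each i in [0,9]:
  i=0: ✗ (fails at j=1)
  i=1: ✗ (fails at j=1)
  i=2: ✗ (fails at j=2)
  i=3: ✗ (fails at j=4)
  i=4: ✗ (fails at j=4)
  i=5: ✗ (fails at j=5)
  i=6: ✗ (fails at j=6)
  i=7: ✗ (fails at j=7)
  i=8: ✓ (all of [8,10])
  i=9: ✓ (all of [9,11])

8, 9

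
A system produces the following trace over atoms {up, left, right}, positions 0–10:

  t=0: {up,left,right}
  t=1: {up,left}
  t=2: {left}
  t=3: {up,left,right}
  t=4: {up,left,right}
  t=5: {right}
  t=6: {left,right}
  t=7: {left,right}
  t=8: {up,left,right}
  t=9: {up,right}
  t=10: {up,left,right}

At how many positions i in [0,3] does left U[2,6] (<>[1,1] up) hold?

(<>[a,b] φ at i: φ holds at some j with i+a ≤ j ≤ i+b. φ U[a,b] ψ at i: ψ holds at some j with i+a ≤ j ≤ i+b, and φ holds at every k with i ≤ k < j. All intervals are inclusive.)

Evaluate at each i in [0,3]:
  i=0: ✓ (rhs at j=2; lhs holds on [0,1])
  i=1: ✓ (rhs at j=3; lhs holds on [1,2])
  i=2: ✗ (lhs fails at k=5 before rhs at j=7)
  i=3: ✗ (lhs fails at k=5 before rhs at j=7)
Positions where it holds: {0, 1} → 2.

2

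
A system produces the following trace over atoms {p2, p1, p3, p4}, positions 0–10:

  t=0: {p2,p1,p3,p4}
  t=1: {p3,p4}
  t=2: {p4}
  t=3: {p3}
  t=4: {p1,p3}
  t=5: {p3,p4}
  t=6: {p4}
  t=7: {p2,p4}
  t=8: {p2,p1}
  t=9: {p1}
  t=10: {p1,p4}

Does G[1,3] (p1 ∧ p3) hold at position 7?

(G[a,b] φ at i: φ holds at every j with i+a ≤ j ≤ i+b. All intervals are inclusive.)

Check (p1 ∧ p3) at every j in [8,10]:
  j=8: false
  j=9: false
  j=10: false
Fails at j=8 → formula fails.

No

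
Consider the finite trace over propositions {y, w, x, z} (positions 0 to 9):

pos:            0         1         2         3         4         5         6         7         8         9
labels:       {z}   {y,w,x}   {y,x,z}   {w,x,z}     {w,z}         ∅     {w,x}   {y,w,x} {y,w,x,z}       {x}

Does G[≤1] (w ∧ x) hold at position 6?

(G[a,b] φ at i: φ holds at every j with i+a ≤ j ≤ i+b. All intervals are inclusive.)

Check (w ∧ x) at every j in [6,7]:
  j=6: true
  j=7: true
All positions satisfy it → formula holds.

True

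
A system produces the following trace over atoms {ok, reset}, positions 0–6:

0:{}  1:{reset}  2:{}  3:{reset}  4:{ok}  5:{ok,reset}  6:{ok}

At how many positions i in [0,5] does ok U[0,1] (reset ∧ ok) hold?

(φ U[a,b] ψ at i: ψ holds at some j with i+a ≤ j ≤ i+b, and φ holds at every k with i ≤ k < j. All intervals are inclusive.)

2

Evaluate at each i in [0,5]:
  i=0: ✗ (no rhs in [0,1])
  i=1: ✗ (no rhs in [1,2])
  i=2: ✗ (no rhs in [2,3])
  i=3: ✗ (no rhs in [3,4])
  i=4: ✓ (rhs at j=5; lhs holds on [4,4])
  i=5: ✓ (rhs at j=5)
Positions where it holds: {4, 5} → 2.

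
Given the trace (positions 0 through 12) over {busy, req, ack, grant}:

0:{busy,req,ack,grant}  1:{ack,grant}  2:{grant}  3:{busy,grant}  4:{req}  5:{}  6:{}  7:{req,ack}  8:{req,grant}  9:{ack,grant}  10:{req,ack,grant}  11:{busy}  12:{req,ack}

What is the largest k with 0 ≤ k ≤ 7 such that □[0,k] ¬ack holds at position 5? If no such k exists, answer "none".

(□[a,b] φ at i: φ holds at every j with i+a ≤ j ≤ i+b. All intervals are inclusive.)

1

¬ack must hold from j=5 onward; find where it first fails.
  j=5: holds
  j=6: holds
  j=7: fails
Holds on [5,6], so largest k = 1.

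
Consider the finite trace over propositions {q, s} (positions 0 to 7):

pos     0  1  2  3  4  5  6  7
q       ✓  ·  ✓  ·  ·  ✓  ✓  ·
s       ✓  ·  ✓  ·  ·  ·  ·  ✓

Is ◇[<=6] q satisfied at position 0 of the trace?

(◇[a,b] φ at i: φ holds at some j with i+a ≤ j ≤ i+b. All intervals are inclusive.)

Check q at each j in [0,6]:
  j=0: true
  j=1: false
  j=2: true
  j=3: false
  j=4: false
  j=5: true
  j=6: true
Found at j=0 → formula holds.

True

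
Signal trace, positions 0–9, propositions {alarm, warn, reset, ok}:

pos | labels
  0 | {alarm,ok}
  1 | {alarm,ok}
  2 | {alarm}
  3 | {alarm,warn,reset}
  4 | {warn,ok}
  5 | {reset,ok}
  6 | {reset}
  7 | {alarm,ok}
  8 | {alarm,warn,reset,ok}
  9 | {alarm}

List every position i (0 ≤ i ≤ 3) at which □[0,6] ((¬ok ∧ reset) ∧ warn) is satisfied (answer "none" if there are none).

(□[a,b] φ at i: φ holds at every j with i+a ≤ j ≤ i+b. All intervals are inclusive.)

Evaluate at each i in [0,3]:
  i=0: ✗ (fails at j=0)
  i=1: ✗ (fails at j=1)
  i=2: ✗ (fails at j=2)
  i=3: ✗ (fails at j=4)

none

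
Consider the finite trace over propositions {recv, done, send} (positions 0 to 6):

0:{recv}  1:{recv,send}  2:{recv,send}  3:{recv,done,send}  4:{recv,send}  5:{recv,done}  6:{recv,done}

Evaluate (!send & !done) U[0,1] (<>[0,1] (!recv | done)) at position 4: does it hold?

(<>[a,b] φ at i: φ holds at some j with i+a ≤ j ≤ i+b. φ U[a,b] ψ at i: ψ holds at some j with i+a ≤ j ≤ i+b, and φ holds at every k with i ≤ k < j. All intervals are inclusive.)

Holds

Need some j in [4,5] with <>[0,1] (!recv | done), and (!send & !done) at every k in [4,j-1].
  j=4: <>[0,1] (!recv | done) holds; no prefix to check → satisfied.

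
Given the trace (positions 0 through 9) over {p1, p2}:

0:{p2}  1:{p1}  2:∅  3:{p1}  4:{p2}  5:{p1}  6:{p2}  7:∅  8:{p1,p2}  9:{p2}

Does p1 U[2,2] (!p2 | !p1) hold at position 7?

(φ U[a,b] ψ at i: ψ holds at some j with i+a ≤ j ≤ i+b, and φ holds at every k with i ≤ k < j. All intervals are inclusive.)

Does not hold

Need some j in [9,9] with (!p2 | !p1), and p1 at every k in [7,j-1].
  j=9: (!p2 | !p1) holds, but p1 fails at k=7 → not this j.
No j in the window works → until fails.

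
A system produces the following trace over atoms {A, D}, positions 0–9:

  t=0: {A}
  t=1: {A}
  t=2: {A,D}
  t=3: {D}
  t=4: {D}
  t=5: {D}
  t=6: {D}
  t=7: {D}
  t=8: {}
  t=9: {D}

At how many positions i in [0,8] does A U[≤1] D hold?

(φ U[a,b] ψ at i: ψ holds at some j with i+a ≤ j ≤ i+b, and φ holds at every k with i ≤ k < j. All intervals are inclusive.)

7

Evaluate at each i in [0,8]:
  i=0: ✗ (no rhs in [0,1])
  i=1: ✓ (rhs at j=2; lhs holds on [1,1])
  i=2: ✓ (rhs at j=2)
  i=3: ✓ (rhs at j=3)
  i=4: ✓ (rhs at j=4)
  i=5: ✓ (rhs at j=5)
  i=6: ✓ (rhs at j=6)
  i=7: ✓ (rhs at j=7)
  i=8: ✗ (lhs fails at k=8 before rhs at j=9)
Positions where it holds: {1, 2, 3, 4, 5, 6, 7} → 7.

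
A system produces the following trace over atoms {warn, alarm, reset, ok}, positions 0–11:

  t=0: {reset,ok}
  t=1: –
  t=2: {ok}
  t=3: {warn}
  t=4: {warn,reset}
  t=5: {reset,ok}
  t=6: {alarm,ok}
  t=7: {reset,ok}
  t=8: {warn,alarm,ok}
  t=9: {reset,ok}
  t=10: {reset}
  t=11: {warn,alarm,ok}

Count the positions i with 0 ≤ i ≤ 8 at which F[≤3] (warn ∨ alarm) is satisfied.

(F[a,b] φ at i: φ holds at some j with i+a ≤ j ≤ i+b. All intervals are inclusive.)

Evaluate at each i in [0,8]:
  i=0: ✓ (witness j=3)
  i=1: ✓ (witness j=3)
  i=2: ✓ (witness j=3)
  i=3: ✓ (witness j=3)
  i=4: ✓ (witness j=4)
  i=5: ✓ (witness j=6)
  i=6: ✓ (witness j=6)
  i=7: ✓ (witness j=8)
  i=8: ✓ (witness j=8)
Positions where it holds: {0, 1, 2, 3, 4, 5, 6, 7, 8} → 9.

9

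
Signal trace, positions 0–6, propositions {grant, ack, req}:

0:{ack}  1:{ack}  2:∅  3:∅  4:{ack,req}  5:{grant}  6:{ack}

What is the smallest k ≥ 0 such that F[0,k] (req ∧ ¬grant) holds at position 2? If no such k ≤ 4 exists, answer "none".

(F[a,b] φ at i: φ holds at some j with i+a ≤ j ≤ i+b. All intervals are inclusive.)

Scan j = 2,3,… for (req ∧ ¬grant):
  j=2: fails
  j=3: fails
  j=4: holds
First hit at j=4, so smallest k = 4-2 = 2.

2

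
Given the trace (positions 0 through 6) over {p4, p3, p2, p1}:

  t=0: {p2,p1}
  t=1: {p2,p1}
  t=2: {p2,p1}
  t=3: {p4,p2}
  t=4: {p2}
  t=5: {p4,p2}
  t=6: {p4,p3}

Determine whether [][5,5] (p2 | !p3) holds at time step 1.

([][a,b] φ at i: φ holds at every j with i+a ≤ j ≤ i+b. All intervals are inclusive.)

Check (p2 | !p3) at every j in [6,6]:
  j=6: false
Fails at j=6 → formula fails.

False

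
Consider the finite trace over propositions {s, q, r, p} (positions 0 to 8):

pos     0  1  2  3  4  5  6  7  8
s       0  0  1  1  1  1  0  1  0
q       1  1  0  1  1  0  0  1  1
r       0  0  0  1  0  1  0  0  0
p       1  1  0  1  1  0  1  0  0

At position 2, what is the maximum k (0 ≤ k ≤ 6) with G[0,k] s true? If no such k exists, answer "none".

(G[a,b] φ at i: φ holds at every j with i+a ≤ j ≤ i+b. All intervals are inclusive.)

s must hold from j=2 onward; find where it first fails.
  j=2: holds
  j=3: holds
  j=4: holds
  j=5: holds
  j=6: fails
Holds on [2,5], so largest k = 3.

3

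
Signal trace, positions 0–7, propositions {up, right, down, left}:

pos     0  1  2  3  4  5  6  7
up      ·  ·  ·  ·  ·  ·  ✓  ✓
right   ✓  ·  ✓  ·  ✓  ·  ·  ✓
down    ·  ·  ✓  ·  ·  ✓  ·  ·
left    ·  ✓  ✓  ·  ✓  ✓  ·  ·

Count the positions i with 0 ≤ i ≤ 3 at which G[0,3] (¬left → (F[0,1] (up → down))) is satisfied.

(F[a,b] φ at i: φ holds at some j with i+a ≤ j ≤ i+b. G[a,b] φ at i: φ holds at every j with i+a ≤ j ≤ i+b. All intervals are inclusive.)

Evaluate at each i in [0,3]:
  i=0: ✓ (all of [0,3])
  i=1: ✓ (all of [1,4])
  i=2: ✓ (all of [2,5])
  i=3: ✗ (fails at j=6)
Positions where it holds: {0, 1, 2} → 3.

3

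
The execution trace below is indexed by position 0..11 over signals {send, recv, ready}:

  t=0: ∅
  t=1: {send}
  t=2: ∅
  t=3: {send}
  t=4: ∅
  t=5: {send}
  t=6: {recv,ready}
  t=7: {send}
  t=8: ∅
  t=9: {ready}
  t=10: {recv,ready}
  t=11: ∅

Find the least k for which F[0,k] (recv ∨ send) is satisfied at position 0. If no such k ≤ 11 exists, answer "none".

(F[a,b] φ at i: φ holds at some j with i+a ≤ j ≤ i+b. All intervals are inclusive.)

1

Scan j = 0,1,… for (recv ∨ send):
  j=0: fails
  j=1: holds
First hit at j=1, so smallest k = 1-0 = 1.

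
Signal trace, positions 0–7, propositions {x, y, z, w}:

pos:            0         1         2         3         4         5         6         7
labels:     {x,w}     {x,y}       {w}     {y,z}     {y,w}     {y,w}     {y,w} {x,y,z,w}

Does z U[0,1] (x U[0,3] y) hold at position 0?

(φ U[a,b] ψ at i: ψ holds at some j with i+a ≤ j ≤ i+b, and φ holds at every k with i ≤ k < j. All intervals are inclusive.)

Holds

Need some j in [0,1] with (x U[0,3] y), and z at every k in [0,j-1].
  j=0: (x U[0,3] y) holds; no prefix to check → satisfied.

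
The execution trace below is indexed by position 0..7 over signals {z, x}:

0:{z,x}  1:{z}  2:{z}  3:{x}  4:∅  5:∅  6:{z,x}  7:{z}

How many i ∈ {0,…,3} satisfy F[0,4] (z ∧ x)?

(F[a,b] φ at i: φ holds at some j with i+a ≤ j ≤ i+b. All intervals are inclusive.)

3

Evaluate at each i in [0,3]:
  i=0: ✓ (witness j=0)
  i=1: ✗ (none in [1,5])
  i=2: ✓ (witness j=6)
  i=3: ✓ (witness j=6)
Positions where it holds: {0, 2, 3} → 3.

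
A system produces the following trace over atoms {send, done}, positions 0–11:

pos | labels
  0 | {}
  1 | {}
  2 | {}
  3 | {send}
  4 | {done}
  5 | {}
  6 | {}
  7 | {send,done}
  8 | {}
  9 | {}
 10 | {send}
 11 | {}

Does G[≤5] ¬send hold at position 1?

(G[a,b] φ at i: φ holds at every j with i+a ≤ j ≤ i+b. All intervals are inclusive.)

False

Check ¬send at every j in [1,6]:
  j=1: true
  j=2: true
  j=3: false
  j=4: true
  j=5: true
  j=6: true
Fails at j=3 → formula fails.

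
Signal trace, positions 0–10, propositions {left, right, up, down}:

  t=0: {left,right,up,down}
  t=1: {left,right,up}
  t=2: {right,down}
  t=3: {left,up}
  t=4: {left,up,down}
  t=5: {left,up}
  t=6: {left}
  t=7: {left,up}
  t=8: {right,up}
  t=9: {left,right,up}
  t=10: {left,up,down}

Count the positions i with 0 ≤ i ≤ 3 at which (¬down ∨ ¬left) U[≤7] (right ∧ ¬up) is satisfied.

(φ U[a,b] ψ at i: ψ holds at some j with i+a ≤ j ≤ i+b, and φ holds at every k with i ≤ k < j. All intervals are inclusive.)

Evaluate at each i in [0,3]:
  i=0: ✗ (lhs fails at k=0 before rhs at j=2)
  i=1: ✓ (rhs at j=2; lhs holds on [1,1])
  i=2: ✓ (rhs at j=2)
  i=3: ✗ (no rhs in [3,10])
Positions where it holds: {1, 2} → 2.

2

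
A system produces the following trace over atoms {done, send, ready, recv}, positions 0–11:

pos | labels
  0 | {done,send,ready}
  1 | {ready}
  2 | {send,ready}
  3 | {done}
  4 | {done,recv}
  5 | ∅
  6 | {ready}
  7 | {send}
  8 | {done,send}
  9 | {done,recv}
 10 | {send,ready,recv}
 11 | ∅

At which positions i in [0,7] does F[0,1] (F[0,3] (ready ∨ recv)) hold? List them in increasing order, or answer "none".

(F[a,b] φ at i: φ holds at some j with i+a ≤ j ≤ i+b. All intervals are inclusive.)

Evaluate at each i in [0,7]:
  i=0: ✓ (witness j=0)
  i=1: ✓ (witness j=1)
  i=2: ✓ (witness j=2)
  i=3: ✓ (witness j=3)
  i=4: ✓ (witness j=4)
  i=5: ✓ (witness j=5)
  i=6: ✓ (witness j=6)
  i=7: ✓ (witness j=7)

0, 1, 2, 3, 4, 5, 6, 7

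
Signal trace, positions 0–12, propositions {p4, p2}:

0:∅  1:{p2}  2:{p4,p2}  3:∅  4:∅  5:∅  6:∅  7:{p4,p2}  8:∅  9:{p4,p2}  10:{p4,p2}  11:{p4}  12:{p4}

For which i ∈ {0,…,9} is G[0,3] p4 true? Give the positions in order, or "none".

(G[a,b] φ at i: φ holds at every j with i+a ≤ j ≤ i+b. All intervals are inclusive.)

9

Evaluate at each i in [0,9]:
  i=0: ✗ (fails at j=0)
  i=1: ✗ (fails at j=1)
  i=2: ✗ (fails at j=3)
  i=3: ✗ (fails at j=3)
  i=4: ✗ (fails at j=4)
  i=5: ✗ (fails at j=5)
  i=6: ✗ (fails at j=6)
  i=7: ✗ (fails at j=8)
  i=8: ✗ (fails at j=8)
  i=9: ✓ (all of [9,12])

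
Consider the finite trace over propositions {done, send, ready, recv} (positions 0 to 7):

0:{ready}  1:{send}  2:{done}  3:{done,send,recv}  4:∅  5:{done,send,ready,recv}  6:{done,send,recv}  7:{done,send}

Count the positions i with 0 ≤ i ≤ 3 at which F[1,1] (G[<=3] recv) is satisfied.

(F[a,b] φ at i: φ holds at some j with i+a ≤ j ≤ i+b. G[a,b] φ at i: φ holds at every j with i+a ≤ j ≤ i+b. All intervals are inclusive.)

Evaluate at each i in [0,3]:
  i=0: ✗ (none in [1,1])
  i=1: ✗ (none in [2,2])
  i=2: ✗ (none in [3,3])
  i=3: ✗ (none in [4,4])
Positions where it holds: {} → 0.

0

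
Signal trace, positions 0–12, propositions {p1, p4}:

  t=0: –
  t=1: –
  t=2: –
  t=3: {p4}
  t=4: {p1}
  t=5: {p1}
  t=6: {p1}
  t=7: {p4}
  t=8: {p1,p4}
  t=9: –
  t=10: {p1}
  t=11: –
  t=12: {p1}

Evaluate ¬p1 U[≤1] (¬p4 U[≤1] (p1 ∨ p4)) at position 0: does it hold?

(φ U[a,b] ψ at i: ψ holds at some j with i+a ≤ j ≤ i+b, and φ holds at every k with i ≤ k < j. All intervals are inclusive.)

Need some j in [0,1] with (¬p4 U[≤1] (p1 ∨ p4)), and ¬p1 at every k in [0,j-1].
  j=0: (¬p4 U[≤1] (p1 ∨ p4)) — fails.
  j=1: (¬p4 U[≤1] (p1 ∨ p4)) — fails.
No j in the window works → until fails.

Does not hold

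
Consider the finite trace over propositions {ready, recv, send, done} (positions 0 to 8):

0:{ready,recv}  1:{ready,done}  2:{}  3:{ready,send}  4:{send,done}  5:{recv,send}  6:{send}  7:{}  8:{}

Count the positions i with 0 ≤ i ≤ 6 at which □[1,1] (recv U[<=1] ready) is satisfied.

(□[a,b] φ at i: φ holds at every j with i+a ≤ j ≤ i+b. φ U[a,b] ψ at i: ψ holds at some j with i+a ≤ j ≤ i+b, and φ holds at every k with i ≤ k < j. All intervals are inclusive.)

Evaluate at each i in [0,6]:
  i=0: ✓ (all of [1,1])
  i=1: ✗ (fails at j=2)
  i=2: ✓ (all of [3,3])
  i=3: ✗ (fails at j=4)
  i=4: ✗ (fails at j=5)
  i=5: ✗ (fails at j=6)
  i=6: ✗ (fails at j=7)
Positions where it holds: {0, 2} → 2.

2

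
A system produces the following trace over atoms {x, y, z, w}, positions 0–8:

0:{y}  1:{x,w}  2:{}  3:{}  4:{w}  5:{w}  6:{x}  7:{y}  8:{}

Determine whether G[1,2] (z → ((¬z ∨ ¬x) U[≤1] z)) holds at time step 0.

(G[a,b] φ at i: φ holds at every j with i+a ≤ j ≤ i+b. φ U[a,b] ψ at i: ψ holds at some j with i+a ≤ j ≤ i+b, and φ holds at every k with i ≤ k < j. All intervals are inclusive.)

Check (z → ((¬z ∨ ¬x) U[≤1] z)) at every j in [1,2]:
  j=1: antecedent false → ✓
  j=2: antecedent false → ✓
All positions satisfy it → formula holds.

True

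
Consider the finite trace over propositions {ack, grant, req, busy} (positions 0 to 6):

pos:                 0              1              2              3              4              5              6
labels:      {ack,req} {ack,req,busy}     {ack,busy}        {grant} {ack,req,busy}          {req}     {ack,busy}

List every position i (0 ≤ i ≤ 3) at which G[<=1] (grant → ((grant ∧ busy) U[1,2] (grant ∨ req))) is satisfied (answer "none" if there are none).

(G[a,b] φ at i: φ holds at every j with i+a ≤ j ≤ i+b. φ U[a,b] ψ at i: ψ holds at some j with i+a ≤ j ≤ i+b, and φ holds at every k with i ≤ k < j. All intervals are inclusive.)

0, 1

Evaluate at each i in [0,3]:
  i=0: ✓ (all of [0,1])
  i=1: ✓ (all of [1,2])
  i=2: ✗ (fails at j=3)
  i=3: ✗ (fails at j=3)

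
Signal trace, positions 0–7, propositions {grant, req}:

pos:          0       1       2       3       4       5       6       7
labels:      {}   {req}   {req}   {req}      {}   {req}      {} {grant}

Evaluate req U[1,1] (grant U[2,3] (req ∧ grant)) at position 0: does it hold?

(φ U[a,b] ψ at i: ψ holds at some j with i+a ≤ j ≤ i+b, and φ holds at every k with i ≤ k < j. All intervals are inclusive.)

Need some j in [1,1] with (grant U[2,3] (req ∧ grant)), and req at every k in [0,j-1].
  j=1: (grant U[2,3] (req ∧ grant)) — fails.
No j in the window works → until fails.

False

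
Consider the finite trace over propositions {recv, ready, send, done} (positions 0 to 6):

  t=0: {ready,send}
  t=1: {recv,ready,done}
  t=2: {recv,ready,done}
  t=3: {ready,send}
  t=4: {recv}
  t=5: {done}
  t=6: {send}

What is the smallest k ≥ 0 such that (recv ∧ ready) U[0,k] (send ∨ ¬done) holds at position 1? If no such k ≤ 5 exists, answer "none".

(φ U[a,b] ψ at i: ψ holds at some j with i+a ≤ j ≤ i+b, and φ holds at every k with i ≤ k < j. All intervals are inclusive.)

2

Need earliest j ≥ 1 with (send ∨ ¬done), and (recv ∧ ready) at every k in [1,j-1].
  j=1: rhs fails.
  j=2: rhs fails.
  j=3: rhs holds; lhs holds on [1,2]. k = 2.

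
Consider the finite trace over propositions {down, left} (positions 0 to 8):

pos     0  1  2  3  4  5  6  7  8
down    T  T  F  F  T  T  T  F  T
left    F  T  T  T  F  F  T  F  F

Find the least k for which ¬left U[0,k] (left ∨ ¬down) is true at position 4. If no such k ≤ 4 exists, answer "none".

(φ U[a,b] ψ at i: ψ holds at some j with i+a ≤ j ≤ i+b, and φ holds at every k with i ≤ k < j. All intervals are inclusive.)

Need earliest j ≥ 4 with (left ∨ ¬down), and ¬left at every k in [4,j-1].
  j=4: rhs fails.
  j=5: rhs fails.
  j=6: rhs holds; lhs holds on [4,5]. k = 2.

2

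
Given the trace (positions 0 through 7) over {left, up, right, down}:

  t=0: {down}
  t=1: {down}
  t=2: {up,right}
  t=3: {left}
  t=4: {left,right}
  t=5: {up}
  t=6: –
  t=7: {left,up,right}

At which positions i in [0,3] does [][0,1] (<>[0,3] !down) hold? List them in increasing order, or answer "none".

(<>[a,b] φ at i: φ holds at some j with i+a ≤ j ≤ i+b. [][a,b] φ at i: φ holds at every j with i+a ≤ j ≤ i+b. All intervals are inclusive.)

Evaluate at each i in [0,3]:
  i=0: ✓ (all of [0,1])
  i=1: ✓ (all of [1,2])
  i=2: ✓ (all of [2,3])
  i=3: ✓ (all of [3,4])

0, 1, 2, 3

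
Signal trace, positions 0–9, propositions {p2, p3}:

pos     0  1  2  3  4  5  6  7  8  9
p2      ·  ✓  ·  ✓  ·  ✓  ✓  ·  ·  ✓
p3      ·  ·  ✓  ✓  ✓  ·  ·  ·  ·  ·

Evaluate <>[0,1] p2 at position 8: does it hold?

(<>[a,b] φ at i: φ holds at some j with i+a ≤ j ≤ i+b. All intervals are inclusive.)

Check p2 at each j in [8,9]:
  j=8: false
  j=9: true
Found at j=9 → formula holds.

Yes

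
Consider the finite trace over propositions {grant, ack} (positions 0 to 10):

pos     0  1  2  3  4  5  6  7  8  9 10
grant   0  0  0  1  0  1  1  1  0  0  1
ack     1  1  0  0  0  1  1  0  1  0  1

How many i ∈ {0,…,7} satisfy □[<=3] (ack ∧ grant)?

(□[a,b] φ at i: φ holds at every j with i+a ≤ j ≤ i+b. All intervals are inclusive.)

Evaluate at each i in [0,7]:
  i=0: ✗ (fails at j=0)
  i=1: ✗ (fails at j=1)
  i=2: ✗ (fails at j=2)
  i=3: ✗ (fails at j=3)
  i=4: ✗ (fails at j=4)
  i=5: ✗ (fails at j=7)
  i=6: ✗ (fails at j=7)
  i=7: ✗ (fails at j=7)
Positions where it holds: {} → 0.

0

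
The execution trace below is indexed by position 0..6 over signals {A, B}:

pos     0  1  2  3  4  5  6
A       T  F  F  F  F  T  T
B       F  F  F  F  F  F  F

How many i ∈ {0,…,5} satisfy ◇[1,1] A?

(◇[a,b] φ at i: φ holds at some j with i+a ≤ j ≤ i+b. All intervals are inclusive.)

Evaluate at each i in [0,5]:
  i=0: ✗ (none in [1,1])
  i=1: ✗ (none in [2,2])
  i=2: ✗ (none in [3,3])
  i=3: ✗ (none in [4,4])
  i=4: ✓ (witness j=5)
  i=5: ✓ (witness j=6)
Positions where it holds: {4, 5} → 2.

2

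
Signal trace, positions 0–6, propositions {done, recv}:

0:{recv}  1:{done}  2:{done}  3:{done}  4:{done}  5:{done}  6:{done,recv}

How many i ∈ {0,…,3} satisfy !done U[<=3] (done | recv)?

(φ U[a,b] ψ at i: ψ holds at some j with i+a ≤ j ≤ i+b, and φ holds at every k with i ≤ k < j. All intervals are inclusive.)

Evaluate at each i in [0,3]:
  i=0: ✓ (rhs at j=0)
  i=1: ✓ (rhs at j=1)
  i=2: ✓ (rhs at j=2)
  i=3: ✓ (rhs at j=3)
Positions where it holds: {0, 1, 2, 3} → 4.

4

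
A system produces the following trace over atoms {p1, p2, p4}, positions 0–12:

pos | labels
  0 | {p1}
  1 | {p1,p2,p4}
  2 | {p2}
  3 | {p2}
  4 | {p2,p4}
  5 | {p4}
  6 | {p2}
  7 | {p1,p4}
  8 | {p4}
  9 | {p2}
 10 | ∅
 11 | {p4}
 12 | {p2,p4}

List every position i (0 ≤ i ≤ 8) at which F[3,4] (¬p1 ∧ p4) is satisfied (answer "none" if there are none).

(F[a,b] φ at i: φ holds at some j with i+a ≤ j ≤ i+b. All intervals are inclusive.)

Evaluate at each i in [0,8]:
  i=0: ✓ (witness j=4)
  i=1: ✓ (witness j=4)
  i=2: ✓ (witness j=5)
  i=3: ✗ (none in [6,7])
  i=4: ✓ (witness j=8)
  i=5: ✓ (witness j=8)
  i=6: ✗ (none in [9,10])
  i=7: ✓ (witness j=11)
  i=8: ✓ (witness j=11)

0, 1, 2, 4, 5, 7, 8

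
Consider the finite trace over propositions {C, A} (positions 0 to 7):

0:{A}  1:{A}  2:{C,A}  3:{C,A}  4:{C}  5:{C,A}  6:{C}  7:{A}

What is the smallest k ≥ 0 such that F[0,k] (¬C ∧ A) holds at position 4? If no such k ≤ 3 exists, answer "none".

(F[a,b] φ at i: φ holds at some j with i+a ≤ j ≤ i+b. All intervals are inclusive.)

3

Scan j = 4,5,… for (¬C ∧ A):
  j=4: fails
  j=5: fails
  j=6: fails
  j=7: holds
First hit at j=7, so smallest k = 7-4 = 3.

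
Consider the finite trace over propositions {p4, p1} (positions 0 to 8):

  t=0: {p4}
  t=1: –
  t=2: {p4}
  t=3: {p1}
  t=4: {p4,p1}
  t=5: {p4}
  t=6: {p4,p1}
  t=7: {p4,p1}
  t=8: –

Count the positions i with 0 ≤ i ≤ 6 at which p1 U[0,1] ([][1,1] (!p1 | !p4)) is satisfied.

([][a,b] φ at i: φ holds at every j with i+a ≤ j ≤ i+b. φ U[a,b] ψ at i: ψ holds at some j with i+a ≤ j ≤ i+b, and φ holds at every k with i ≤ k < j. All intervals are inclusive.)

Evaluate at each i in [0,6]:
  i=0: ✓ (rhs at j=0)
  i=1: ✓ (rhs at j=1)
  i=2: ✓ (rhs at j=2)
  i=3: ✓ (rhs at j=4; lhs holds on [3,3])
  i=4: ✓ (rhs at j=4)
  i=5: ✗ (no rhs in [5,6])
  i=6: ✓ (rhs at j=7; lhs holds on [6,6])
Positions where it holds: {0, 1, 2, 3, 4, 6} → 6.

6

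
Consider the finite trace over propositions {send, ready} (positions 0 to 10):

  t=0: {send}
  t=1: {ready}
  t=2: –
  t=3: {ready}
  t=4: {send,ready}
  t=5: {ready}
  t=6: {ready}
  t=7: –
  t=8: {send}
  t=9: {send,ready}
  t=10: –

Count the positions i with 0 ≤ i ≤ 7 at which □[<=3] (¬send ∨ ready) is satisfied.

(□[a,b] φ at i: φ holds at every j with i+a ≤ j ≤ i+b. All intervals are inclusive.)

4

Evaluate at each i in [0,7]:
  i=0: ✗ (fails at j=0)
  i=1: ✓ (all of [1,4])
  i=2: ✓ (all of [2,5])
  i=3: ✓ (all of [3,6])
  i=4: ✓ (all of [4,7])
  i=5: ✗ (fails at j=8)
  i=6: ✗ (fails at j=8)
  i=7: ✗ (fails at j=8)
Positions where it holds: {1, 2, 3, 4} → 4.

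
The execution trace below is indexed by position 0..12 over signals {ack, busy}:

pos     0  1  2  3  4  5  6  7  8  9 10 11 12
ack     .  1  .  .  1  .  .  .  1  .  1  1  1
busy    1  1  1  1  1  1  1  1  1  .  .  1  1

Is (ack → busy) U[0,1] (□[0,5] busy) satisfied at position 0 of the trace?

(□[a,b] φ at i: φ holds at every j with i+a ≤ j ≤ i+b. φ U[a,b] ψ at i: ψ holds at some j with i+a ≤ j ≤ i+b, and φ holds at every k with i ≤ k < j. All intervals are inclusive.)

Need some j in [0,1] with □[0,5] busy, and (ack → busy) at every k in [0,j-1].
  j=0: □[0,5] busy holds; no prefix to check → satisfied.

Holds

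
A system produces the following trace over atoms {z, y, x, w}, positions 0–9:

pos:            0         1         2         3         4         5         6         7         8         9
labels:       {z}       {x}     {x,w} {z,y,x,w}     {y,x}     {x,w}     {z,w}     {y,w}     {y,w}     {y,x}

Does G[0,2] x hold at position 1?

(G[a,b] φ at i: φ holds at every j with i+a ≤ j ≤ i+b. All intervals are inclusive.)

Yes

Check x at every j in [1,3]:
  j=1: true
  j=2: true
  j=3: true
All positions satisfy it → formula holds.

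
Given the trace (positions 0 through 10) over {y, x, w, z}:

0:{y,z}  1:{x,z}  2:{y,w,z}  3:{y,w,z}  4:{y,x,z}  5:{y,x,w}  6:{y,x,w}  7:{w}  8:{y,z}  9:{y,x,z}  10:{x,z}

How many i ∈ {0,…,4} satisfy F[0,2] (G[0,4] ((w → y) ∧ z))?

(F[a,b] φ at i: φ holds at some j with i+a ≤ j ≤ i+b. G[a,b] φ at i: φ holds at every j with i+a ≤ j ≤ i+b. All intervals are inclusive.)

1

Evaluate at each i in [0,4]:
  i=0: ✓ (witness j=0)
  i=1: ✗ (none in [1,3])
  i=2: ✗ (none in [2,4])
  i=3: ✗ (none in [3,5])
  i=4: ✗ (none in [4,6])
Positions where it holds: {0} → 1.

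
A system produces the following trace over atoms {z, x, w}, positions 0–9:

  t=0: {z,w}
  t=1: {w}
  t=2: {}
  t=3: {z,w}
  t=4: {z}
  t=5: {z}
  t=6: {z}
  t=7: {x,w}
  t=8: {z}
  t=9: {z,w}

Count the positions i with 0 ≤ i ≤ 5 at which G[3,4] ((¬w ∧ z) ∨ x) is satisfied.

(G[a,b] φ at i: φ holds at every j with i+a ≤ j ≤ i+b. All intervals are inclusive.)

4

Evaluate at each i in [0,5]:
  i=0: ✗ (fails at j=3)
  i=1: ✓ (all of [4,5])
  i=2: ✓ (all of [5,6])
  i=3: ✓ (all of [6,7])
  i=4: ✓ (all of [7,8])
  i=5: ✗ (fails at j=9)
Positions where it holds: {1, 2, 3, 4} → 4.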